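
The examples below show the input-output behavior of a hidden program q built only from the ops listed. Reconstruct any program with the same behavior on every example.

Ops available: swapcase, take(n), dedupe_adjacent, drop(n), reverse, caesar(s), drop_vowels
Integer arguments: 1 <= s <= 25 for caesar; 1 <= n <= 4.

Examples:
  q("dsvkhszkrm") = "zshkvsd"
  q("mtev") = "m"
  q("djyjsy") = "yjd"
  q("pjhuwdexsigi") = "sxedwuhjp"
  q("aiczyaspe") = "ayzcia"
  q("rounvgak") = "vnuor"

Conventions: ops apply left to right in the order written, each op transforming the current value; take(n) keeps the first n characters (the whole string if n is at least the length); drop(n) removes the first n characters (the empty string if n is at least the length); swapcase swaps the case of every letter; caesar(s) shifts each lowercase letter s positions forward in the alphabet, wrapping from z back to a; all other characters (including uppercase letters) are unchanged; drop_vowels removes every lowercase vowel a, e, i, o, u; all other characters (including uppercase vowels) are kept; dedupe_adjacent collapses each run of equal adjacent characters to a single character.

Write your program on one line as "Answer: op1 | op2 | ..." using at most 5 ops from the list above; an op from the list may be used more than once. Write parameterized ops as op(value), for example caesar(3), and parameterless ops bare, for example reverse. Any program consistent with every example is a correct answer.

reverse | swapcase | drop(3) | swapcase

Check, running the answer program on each example:
  "dsvkhszkrm" -> "mrkzshkvsd" -> "MRKZSHKVSD" -> "ZSHKVSD" -> "zshkvsd"
  "mtev" -> "vetm" -> "VETM" -> "M" -> "m"
  "djyjsy" -> "ysjyjd" -> "YSJYJD" -> "YJD" -> "yjd"
  "pjhuwdexsigi" -> "igisxedwuhjp" -> "IGISXEDWUHJP" -> "SXEDWUHJP" -> "sxedwuhjp"
  "aiczyaspe" -> "epsayzcia" -> "EPSAYZCIA" -> "AYZCIA" -> "ayzcia"
  "rounvgak" -> "kagvnuor" -> "KAGVNUOR" -> "VNUOR" -> "vnuor"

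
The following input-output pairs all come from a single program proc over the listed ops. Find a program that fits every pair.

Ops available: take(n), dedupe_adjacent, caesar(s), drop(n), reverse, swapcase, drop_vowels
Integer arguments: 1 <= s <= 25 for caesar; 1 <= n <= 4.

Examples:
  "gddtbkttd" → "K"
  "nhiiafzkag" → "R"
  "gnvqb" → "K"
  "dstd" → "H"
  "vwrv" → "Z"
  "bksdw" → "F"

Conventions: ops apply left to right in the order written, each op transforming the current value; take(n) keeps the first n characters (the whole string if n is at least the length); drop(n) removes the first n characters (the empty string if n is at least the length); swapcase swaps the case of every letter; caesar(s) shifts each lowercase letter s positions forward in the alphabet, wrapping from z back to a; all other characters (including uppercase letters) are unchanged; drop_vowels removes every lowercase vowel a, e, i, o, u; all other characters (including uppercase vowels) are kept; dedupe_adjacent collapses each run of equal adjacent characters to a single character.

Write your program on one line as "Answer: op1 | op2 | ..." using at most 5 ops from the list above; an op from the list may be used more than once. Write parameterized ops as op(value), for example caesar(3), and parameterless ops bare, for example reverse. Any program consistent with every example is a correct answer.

dedupe_adjacent | caesar(4) | swapcase | take(1)

Check, running the answer program on each example:
  "gddtbkttd" -> "gdtbktd" -> "khxfoxh" -> "KHXFOXH" -> "K"
  "nhiiafzkag" -> "nhiafzkag" -> "rlmejdoek" -> "RLMEJDOEK" -> "R"
  "gnvqb" -> "gnvqb" -> "krzuf" -> "KRZUF" -> "K"
  "dstd" -> "dstd" -> "hwxh" -> "HWXH" -> "H"
  "vwrv" -> "vwrv" -> "zavz" -> "ZAVZ" -> "Z"
  "bksdw" -> "bksdw" -> "fowha" -> "FOWHA" -> "F"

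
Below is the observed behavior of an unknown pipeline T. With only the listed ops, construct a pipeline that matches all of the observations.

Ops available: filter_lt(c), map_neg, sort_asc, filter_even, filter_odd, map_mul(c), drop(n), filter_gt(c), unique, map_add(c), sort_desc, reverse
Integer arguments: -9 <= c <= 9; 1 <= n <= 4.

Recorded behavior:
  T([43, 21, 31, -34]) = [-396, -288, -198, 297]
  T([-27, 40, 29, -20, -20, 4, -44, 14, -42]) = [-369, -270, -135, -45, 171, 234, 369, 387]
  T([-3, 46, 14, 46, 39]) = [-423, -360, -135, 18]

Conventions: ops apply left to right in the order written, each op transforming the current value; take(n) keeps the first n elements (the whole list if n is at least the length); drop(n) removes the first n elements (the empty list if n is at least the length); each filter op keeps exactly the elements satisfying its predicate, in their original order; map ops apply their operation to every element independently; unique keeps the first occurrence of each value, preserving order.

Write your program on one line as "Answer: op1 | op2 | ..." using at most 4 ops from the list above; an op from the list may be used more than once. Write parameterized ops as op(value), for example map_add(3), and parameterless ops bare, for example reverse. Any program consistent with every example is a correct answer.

map_mul(-9) | sort_asc | map_add(-9) | unique

Check, running the answer program on each example:
  [43, 21, 31, -34] -> [-387, -189, -279, 306] -> [-387, -279, -189, 306] -> [-396, -288, -198, 297] -> [-396, -288, -198, 297]
  [-27, 40, 29, -20, -20, 4, -44, 14, -42] -> [243, -360, -261, 180, 180, -36, 396, -126, 378] -> [-360, -261, -126, -36, 180, 180, 243, 378, 396] -> [-369, -270, -135, -45, 171, 171, 234, 369, 387] -> [-369, -270, -135, -45, 171, 234, 369, 387]
  [-3, 46, 14, 46, 39] -> [27, -414, -126, -414, -351] -> [-414, -414, -351, -126, 27] -> [-423, -423, -360, -135, 18] -> [-423, -360, -135, 18]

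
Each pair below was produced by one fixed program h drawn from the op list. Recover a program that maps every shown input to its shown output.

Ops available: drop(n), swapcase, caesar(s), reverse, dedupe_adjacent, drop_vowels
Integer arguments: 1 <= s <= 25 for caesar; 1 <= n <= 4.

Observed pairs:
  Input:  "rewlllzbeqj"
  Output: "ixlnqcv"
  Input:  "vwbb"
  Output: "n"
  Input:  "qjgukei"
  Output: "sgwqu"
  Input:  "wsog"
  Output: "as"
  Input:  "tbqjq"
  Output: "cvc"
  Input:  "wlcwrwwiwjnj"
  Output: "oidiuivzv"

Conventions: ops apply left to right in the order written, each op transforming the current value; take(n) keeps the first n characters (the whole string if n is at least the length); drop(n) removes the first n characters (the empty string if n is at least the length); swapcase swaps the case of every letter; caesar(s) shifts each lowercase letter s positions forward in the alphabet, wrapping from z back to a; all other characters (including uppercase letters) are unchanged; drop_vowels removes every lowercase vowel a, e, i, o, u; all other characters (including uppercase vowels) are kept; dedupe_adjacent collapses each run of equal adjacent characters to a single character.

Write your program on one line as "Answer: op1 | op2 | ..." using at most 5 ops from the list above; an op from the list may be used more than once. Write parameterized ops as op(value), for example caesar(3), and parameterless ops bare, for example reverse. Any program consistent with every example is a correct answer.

drop(1) | drop(1) | caesar(12) | dedupe_adjacent

Check, running the answer program on each example:
  "rewlllzbeqj" -> "ewlllzbeqj" -> "wlllzbeqj" -> "ixxxlnqcv" -> "ixlnqcv"
  "vwbb" -> "wbb" -> "bb" -> "nn" -> "n"
  "qjgukei" -> "jgukei" -> "gukei" -> "sgwqu" -> "sgwqu"
  "wsog" -> "sog" -> "og" -> "as" -> "as"
  "tbqjq" -> "bqjq" -> "qjq" -> "cvc" -> "cvc"
  "wlcwrwwiwjnj" -> "lcwrwwiwjnj" -> "cwrwwiwjnj" -> "oidiiuivzv" -> "oidiuivzv"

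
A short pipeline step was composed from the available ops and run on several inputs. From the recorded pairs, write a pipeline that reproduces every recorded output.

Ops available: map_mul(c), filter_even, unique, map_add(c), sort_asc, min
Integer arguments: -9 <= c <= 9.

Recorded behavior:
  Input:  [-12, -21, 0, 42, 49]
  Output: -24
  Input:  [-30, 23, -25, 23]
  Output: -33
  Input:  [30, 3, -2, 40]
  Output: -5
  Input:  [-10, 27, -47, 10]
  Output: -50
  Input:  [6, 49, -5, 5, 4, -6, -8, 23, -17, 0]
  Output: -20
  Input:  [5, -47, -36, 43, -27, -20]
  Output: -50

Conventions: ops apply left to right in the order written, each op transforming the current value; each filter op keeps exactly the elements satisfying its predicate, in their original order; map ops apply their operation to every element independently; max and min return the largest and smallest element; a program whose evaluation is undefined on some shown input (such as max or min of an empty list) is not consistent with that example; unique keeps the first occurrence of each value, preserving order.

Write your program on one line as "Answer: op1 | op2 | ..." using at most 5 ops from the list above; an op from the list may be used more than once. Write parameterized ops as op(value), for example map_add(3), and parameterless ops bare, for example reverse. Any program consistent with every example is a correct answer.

map_add(2) | map_add(-6) | map_add(1) | min

Check, running the answer program on each example:
  [-12, -21, 0, 42, 49] -> [-10, -19, 2, 44, 51] -> [-16, -25, -4, 38, 45] -> [-15, -24, -3, 39, 46] -> -24
  [-30, 23, -25, 23] -> [-28, 25, -23, 25] -> [-34, 19, -29, 19] -> [-33, 20, -28, 20] -> -33
  [30, 3, -2, 40] -> [32, 5, 0, 42] -> [26, -1, -6, 36] -> [27, 0, -5, 37] -> -5
  [-10, 27, -47, 10] -> [-8, 29, -45, 12] -> [-14, 23, -51, 6] -> [-13, 24, -50, 7] -> -50
  [6, 49, -5, 5, 4, -6, -8, 23, -17, 0] -> [8, 51, -3, 7, 6, -4, -6, 25, -15, 2] -> [2, 45, -9, 1, 0, -10, -12, 19, -21, -4] -> [3, 46, -8, 2, 1, -9, -11, 20, -20, -3] -> -20
  [5, -47, -36, 43, -27, -20] -> [7, -45, -34, 45, -25, -18] -> [1, -51, -40, 39, -31, -24] -> [2, -50, -39, 40, -30, -23] -> -50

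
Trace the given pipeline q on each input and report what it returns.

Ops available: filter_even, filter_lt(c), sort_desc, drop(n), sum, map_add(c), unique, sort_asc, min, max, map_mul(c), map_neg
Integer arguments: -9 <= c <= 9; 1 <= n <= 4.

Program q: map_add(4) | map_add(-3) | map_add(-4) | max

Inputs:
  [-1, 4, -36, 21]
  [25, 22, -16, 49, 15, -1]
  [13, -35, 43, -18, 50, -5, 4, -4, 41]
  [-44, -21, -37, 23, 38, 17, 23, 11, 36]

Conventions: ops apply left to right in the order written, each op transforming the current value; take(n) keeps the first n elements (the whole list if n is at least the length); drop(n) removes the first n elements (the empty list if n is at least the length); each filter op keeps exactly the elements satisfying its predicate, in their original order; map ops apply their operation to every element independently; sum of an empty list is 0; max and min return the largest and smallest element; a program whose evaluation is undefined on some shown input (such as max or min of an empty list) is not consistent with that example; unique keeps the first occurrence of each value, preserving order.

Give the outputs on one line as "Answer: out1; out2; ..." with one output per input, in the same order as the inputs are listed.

Execution, op by op:
  [-1, 4, -36, 21] -> [3, 8, -32, 25] -> [0, 5, -35, 22] -> [-4, 1, -39, 18] -> 18
  [25, 22, -16, 49, 15, -1] -> [29, 26, -12, 53, 19, 3] -> [26, 23, -15, 50, 16, 0] -> [22, 19, -19, 46, 12, -4] -> 46
  [13, -35, 43, -18, 50, -5, 4, -4, 41] -> [17, -31, 47, -14, 54, -1, 8, 0, 45] -> [14, -34, 44, -17, 51, -4, 5, -3, 42] -> [10, -38, 40, -21, 47, -8, 1, -7, 38] -> 47
  [-44, -21, -37, 23, 38, 17, 23, 11, 36] -> [-40, -17, -33, 27, 42, 21, 27, 15, 40] -> [-43, -20, -36, 24, 39, 18, 24, 12, 37] -> [-47, -24, -40, 20, 35, 14, 20, 8, 33] -> 35

18; 46; 47; 35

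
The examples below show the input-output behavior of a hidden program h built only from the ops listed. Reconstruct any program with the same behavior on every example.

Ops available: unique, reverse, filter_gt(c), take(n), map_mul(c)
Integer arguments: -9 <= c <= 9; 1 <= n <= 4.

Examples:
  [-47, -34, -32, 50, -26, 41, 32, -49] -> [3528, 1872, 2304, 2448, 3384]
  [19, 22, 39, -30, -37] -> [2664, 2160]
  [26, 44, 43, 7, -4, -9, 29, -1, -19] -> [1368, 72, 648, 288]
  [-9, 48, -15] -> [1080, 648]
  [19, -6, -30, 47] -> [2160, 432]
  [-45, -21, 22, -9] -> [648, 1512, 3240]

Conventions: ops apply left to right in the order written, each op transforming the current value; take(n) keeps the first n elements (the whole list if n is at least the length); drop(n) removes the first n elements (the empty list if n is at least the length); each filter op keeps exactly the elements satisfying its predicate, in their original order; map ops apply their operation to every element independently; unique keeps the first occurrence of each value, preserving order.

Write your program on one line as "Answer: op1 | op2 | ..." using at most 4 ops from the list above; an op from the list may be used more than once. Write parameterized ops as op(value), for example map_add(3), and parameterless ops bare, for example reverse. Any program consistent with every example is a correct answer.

map_mul(-8) | map_mul(9) | reverse | filter_gt(3)

Check, running the answer program on each example:
  [-47, -34, -32, 50, -26, 41, 32, -49] -> [376, 272, 256, -400, 208, -328, -256, 392] -> [3384, 2448, 2304, -3600, 1872, -2952, -2304, 3528] -> [3528, -2304, -2952, 1872, -3600, 2304, 2448, 3384] -> [3528, 1872, 2304, 2448, 3384]
  [19, 22, 39, -30, -37] -> [-152, -176, -312, 240, 296] -> [-1368, -1584, -2808, 2160, 2664] -> [2664, 2160, -2808, -1584, -1368] -> [2664, 2160]
  [26, 44, 43, 7, -4, -9, 29, -1, -19] -> [-208, -352, -344, -56, 32, 72, -232, 8, 152] -> [-1872, -3168, -3096, -504, 288, 648, -2088, 72, 1368] -> [1368, 72, -2088, 648, 288, -504, -3096, -3168, -1872] -> [1368, 72, 648, 288]
  [-9, 48, -15] -> [72, -384, 120] -> [648, -3456, 1080] -> [1080, -3456, 648] -> [1080, 648]
  [19, -6, -30, 47] -> [-152, 48, 240, -376] -> [-1368, 432, 2160, -3384] -> [-3384, 2160, 432, -1368] -> [2160, 432]
  [-45, -21, 22, -9] -> [360, 168, -176, 72] -> [3240, 1512, -1584, 648] -> [648, -1584, 1512, 3240] -> [648, 1512, 3240]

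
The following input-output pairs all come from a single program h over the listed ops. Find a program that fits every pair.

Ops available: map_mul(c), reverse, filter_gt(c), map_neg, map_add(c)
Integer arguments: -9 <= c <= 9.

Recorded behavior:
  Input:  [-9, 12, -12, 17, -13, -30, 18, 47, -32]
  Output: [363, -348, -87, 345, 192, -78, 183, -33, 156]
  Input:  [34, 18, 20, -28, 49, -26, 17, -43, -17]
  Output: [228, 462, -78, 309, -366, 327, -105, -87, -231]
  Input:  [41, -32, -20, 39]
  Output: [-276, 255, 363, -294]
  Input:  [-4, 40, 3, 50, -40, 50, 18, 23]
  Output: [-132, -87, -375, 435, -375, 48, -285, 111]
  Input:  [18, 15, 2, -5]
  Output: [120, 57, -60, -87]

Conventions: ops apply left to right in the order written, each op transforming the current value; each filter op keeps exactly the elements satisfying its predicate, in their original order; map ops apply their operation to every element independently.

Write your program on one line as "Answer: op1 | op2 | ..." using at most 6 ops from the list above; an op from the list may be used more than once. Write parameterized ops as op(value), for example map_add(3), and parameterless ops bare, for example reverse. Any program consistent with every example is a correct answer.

map_add(-9) | map_mul(9) | map_neg | map_add(-6) | reverse

Check, running the answer program on each example:
  [-9, 12, -12, 17, -13, -30, 18, 47, -32] -> [-18, 3, -21, 8, -22, -39, 9, 38, -41] -> [-162, 27, -189, 72, -198, -351, 81, 342, -369] -> [162, -27, 189, -72, 198, 351, -81, -342, 369] -> [156, -33, 183, -78, 192, 345, -87, -348, 363] -> [363, -348, -87, 345, 192, -78, 183, -33, 156]
  [34, 18, 20, -28, 49, -26, 17, -43, -17] -> [25, 9, 11, -37, 40, -35, 8, -52, -26] -> [225, 81, 99, -333, 360, -315, 72, -468, -234] -> [-225, -81, -99, 333, -360, 315, -72, 468, 234] -> [-231, -87, -105, 327, -366, 309, -78, 462, 228] -> [228, 462, -78, 309, -366, 327, -105, -87, -231]
  [41, -32, -20, 39] -> [32, -41, -29, 30] -> [288, -369, -261, 270] -> [-288, 369, 261, -270] -> [-294, 363, 255, -276] -> [-276, 255, 363, -294]
  [-4, 40, 3, 50, -40, 50, 18, 23] -> [-13, 31, -6, 41, -49, 41, 9, 14] -> [-117, 279, -54, 369, -441, 369, 81, 126] -> [117, -279, 54, -369, 441, -369, -81, -126] -> [111, -285, 48, -375, 435, -375, -87, -132] -> [-132, -87, -375, 435, -375, 48, -285, 111]
  [18, 15, 2, -5] -> [9, 6, -7, -14] -> [81, 54, -63, -126] -> [-81, -54, 63, 126] -> [-87, -60, 57, 120] -> [120, 57, -60, -87]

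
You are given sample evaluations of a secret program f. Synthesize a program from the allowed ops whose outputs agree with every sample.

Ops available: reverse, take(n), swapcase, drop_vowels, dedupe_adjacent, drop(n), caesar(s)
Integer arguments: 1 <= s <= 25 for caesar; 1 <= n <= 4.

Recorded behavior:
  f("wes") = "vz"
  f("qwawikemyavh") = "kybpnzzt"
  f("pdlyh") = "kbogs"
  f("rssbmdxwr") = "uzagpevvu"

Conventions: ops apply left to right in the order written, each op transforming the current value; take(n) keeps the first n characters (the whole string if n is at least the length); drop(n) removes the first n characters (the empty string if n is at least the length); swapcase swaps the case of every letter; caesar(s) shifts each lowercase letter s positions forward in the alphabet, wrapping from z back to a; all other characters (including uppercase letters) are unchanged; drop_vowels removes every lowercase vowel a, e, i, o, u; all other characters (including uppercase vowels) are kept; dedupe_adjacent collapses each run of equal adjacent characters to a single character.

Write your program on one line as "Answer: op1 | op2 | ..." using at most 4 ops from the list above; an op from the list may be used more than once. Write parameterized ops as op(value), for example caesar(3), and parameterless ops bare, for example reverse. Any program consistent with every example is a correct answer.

reverse | drop_vowels | caesar(3)

Check, running the answer program on each example:
  "wes" -> "sew" -> "sw" -> "vz"
  "qwawikemyavh" -> "hvaymekiwawq" -> "hvymkwwq" -> "kybpnzzt"
  "pdlyh" -> "hyldp" -> "hyldp" -> "kbogs"
  "rssbmdxwr" -> "rwxdmbssr" -> "rwxdmbssr" -> "uzagpevvu"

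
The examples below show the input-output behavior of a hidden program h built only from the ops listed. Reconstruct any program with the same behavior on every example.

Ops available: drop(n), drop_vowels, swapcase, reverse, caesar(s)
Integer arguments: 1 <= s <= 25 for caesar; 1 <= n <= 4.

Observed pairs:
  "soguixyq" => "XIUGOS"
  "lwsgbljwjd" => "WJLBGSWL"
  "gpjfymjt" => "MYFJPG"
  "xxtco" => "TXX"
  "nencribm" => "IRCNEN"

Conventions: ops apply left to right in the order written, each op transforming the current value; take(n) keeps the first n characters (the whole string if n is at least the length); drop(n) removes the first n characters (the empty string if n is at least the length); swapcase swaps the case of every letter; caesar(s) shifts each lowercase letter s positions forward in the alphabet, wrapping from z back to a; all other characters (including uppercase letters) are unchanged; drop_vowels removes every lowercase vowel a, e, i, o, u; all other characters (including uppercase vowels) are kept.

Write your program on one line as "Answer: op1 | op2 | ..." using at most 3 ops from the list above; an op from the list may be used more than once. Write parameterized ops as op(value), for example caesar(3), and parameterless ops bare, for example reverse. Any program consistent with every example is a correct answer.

reverse | swapcase | drop(2)

Check, running the answer program on each example:
  "soguixyq" -> "qyxiugos" -> "QYXIUGOS" -> "XIUGOS"
  "lwsgbljwjd" -> "djwjlbgswl" -> "DJWJLBGSWL" -> "WJLBGSWL"
  "gpjfymjt" -> "tjmyfjpg" -> "TJMYFJPG" -> "MYFJPG"
  "xxtco" -> "octxx" -> "OCTXX" -> "TXX"
  "nencribm" -> "mbircnen" -> "MBIRCNEN" -> "IRCNEN"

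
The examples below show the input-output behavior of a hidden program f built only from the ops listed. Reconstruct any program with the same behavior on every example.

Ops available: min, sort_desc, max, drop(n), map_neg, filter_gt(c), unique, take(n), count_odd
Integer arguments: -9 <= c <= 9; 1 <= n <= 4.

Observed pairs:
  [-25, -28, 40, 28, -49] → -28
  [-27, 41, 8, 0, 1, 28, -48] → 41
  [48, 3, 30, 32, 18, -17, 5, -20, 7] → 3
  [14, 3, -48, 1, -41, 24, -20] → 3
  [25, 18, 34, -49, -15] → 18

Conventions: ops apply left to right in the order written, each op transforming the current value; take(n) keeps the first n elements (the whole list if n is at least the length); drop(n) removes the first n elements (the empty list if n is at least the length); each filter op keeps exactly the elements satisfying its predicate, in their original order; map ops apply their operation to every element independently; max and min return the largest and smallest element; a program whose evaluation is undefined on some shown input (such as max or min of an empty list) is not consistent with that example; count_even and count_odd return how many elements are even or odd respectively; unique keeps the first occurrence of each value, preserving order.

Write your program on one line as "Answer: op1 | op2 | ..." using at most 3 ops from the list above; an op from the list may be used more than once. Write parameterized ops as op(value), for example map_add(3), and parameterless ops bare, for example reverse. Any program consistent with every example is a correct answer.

drop(1) | take(1) | min

Check, running the answer program on each example:
  [-25, -28, 40, 28, -49] -> [-28, 40, 28, -49] -> [-28] -> -28
  [-27, 41, 8, 0, 1, 28, -48] -> [41, 8, 0, 1, 28, -48] -> [41] -> 41
  [48, 3, 30, 32, 18, -17, 5, -20, 7] -> [3, 30, 32, 18, -17, 5, -20, 7] -> [3] -> 3
  [14, 3, -48, 1, -41, 24, -20] -> [3, -48, 1, -41, 24, -20] -> [3] -> 3
  [25, 18, 34, -49, -15] -> [18, 34, -49, -15] -> [18] -> 18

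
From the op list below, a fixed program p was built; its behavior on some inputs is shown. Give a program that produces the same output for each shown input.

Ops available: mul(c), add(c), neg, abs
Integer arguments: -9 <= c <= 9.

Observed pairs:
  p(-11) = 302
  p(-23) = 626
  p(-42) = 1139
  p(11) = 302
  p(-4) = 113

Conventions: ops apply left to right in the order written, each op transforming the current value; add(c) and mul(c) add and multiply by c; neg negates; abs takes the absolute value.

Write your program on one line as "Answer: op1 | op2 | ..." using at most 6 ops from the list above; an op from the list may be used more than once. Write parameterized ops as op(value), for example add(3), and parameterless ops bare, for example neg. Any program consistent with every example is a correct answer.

mul(9) | abs | mul(-3) | neg | add(-3) | add(8)

Check, running the answer program on each example:
  -11 -> -99 -> 99 -> -297 -> 297 -> 294 -> 302
  -23 -> -207 -> 207 -> -621 -> 621 -> 618 -> 626
  -42 -> -378 -> 378 -> -1134 -> 1134 -> 1131 -> 1139
  11 -> 99 -> 99 -> -297 -> 297 -> 294 -> 302
  -4 -> -36 -> 36 -> -108 -> 108 -> 105 -> 113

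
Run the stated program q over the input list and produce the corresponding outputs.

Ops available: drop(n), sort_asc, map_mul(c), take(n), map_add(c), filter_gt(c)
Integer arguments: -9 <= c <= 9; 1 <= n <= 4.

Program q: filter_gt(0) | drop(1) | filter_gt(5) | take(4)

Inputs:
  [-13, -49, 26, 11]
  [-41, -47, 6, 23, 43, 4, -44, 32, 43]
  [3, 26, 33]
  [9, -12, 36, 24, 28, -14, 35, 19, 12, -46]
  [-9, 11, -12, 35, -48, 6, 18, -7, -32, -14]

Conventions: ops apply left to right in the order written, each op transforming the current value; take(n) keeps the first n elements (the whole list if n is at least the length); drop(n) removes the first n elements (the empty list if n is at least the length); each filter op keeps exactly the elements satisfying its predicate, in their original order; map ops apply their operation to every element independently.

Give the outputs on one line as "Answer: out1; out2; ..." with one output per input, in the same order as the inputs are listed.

Execution, op by op:
  [-13, -49, 26, 11] -> [26, 11] -> [11] -> [11] -> [11]
  [-41, -47, 6, 23, 43, 4, -44, 32, 43] -> [6, 23, 43, 4, 32, 43] -> [23, 43, 4, 32, 43] -> [23, 43, 32, 43] -> [23, 43, 32, 43]
  [3, 26, 33] -> [3, 26, 33] -> [26, 33] -> [26, 33] -> [26, 33]
  [9, -12, 36, 24, 28, -14, 35, 19, 12, -46] -> [9, 36, 24, 28, 35, 19, 12] -> [36, 24, 28, 35, 19, 12] -> [36, 24, 28, 35, 19, 12] -> [36, 24, 28, 35]
  [-9, 11, -12, 35, -48, 6, 18, -7, -32, -14] -> [11, 35, 6, 18] -> [35, 6, 18] -> [35, 6, 18] -> [35, 6, 18]

[11]; [23, 43, 32, 43]; [26, 33]; [36, 24, 28, 35]; [35, 6, 18]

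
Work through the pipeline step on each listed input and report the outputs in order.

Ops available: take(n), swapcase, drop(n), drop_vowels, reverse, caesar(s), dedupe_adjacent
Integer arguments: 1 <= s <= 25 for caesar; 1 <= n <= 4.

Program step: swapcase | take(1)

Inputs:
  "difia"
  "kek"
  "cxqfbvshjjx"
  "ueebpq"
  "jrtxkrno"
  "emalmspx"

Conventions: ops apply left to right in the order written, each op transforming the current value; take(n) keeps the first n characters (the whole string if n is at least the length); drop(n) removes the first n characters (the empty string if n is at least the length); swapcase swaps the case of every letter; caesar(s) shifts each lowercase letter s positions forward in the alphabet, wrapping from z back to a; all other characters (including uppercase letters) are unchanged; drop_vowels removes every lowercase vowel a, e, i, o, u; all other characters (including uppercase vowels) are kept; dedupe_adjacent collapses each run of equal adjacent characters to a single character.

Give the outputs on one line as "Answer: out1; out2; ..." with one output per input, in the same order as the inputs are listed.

Execution, op by op:
  "difia" -> "DIFIA" -> "D"
  "kek" -> "KEK" -> "K"
  "cxqfbvshjjx" -> "CXQFBVSHJJX" -> "C"
  "ueebpq" -> "UEEBPQ" -> "U"
  "jrtxkrno" -> "JRTXKRNO" -> "J"
  "emalmspx" -> "EMALMSPX" -> "E"

"D"; "K"; "C"; "U"; "J"; "E"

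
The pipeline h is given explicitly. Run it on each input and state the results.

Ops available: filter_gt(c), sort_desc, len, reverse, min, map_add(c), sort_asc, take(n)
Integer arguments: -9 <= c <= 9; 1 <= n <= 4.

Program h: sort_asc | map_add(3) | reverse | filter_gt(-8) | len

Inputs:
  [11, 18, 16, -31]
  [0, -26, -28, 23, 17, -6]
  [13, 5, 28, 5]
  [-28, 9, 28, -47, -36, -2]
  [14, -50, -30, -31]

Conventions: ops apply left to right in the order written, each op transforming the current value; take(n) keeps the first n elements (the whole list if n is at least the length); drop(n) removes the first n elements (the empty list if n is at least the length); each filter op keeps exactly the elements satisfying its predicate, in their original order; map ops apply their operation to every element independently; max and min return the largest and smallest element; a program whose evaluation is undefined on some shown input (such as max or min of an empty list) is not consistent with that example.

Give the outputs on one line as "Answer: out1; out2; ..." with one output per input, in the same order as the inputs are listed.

Execution, op by op:
  [11, 18, 16, -31] -> [-31, 11, 16, 18] -> [-28, 14, 19, 21] -> [21, 19, 14, -28] -> [21, 19, 14] -> 3
  [0, -26, -28, 23, 17, -6] -> [-28, -26, -6, 0, 17, 23] -> [-25, -23, -3, 3, 20, 26] -> [26, 20, 3, -3, -23, -25] -> [26, 20, 3, -3] -> 4
  [13, 5, 28, 5] -> [5, 5, 13, 28] -> [8, 8, 16, 31] -> [31, 16, 8, 8] -> [31, 16, 8, 8] -> 4
  [-28, 9, 28, -47, -36, -2] -> [-47, -36, -28, -2, 9, 28] -> [-44, -33, -25, 1, 12, 31] -> [31, 12, 1, -25, -33, -44] -> [31, 12, 1] -> 3
  [14, -50, -30, -31] -> [-50, -31, -30, 14] -> [-47, -28, -27, 17] -> [17, -27, -28, -47] -> [17] -> 1

3; 4; 4; 3; 1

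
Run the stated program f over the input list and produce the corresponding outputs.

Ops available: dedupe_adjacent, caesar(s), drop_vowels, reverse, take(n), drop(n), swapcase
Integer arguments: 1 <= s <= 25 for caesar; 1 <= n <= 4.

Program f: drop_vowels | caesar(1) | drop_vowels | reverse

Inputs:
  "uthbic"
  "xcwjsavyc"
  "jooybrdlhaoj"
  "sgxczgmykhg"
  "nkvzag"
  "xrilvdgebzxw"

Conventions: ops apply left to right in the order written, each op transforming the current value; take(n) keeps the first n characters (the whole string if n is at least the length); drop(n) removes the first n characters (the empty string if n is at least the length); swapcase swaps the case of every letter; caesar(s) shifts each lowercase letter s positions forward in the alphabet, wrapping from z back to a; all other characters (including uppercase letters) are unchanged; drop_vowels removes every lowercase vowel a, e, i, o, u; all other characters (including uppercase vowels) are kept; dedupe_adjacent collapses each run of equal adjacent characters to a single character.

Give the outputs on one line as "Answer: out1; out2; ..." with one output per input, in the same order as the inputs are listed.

"dc"; "dzwtkxdy"; "kmsczk"; "hlznhdyht"; "hwl"; "xychwmsy"

Execution, op by op:
  "uthbic" -> "thbc" -> "uicd" -> "cd" -> "dc"
  "xcwjsavyc" -> "xcwjsvyc" -> "ydxktwzd" -> "ydxktwzd" -> "dzwtkxdy"
  "jooybrdlhaoj" -> "jybrdlhj" -> "kzcsemik" -> "kzcsmk" -> "kmsczk"
  "sgxczgmykhg" -> "sgxczgmykhg" -> "thydahnzlih" -> "thydhnzlh" -> "hlznhdyht"
  "nkvzag" -> "nkvzg" -> "olwah" -> "lwh" -> "hwl"
  "xrilvdgebzxw" -> "xrlvdgbzxw" -> "ysmwehcayx" -> "ysmwhcyx" -> "xychwmsy"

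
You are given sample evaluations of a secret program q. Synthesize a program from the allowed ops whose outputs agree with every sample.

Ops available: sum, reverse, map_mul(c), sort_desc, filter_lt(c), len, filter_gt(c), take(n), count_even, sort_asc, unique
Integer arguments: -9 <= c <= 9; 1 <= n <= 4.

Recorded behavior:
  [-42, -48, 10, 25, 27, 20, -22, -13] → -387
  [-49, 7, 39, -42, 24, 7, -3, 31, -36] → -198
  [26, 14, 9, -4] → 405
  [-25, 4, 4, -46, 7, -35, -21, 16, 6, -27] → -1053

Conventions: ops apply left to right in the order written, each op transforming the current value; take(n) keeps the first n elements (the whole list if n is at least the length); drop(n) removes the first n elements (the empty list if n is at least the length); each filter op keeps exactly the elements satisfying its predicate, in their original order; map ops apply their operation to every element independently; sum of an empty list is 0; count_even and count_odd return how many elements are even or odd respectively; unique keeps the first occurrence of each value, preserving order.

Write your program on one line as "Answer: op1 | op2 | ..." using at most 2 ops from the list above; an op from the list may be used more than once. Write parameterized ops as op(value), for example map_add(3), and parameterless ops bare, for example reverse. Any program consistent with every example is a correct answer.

map_mul(9) | sum

Check, running the answer program on each example:
  [-42, -48, 10, 25, 27, 20, -22, -13] -> [-378, -432, 90, 225, 243, 180, -198, -117] -> -387
  [-49, 7, 39, -42, 24, 7, -3, 31, -36] -> [-441, 63, 351, -378, 216, 63, -27, 279, -324] -> -198
  [26, 14, 9, -4] -> [234, 126, 81, -36] -> 405
  [-25, 4, 4, -46, 7, -35, -21, 16, 6, -27] -> [-225, 36, 36, -414, 63, -315, -189, 144, 54, -243] -> -1053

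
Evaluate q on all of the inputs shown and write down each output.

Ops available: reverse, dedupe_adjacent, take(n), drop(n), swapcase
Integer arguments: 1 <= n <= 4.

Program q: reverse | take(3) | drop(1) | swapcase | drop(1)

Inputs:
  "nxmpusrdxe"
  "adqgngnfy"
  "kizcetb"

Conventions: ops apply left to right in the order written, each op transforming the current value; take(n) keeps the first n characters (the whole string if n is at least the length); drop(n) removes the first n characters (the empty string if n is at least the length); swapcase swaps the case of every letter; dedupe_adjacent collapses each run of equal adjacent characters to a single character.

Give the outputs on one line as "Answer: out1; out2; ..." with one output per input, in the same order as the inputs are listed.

Execution, op by op:
  "nxmpusrdxe" -> "exdrsupmxn" -> "exd" -> "xd" -> "XD" -> "D"
  "adqgngnfy" -> "yfngngqda" -> "yfn" -> "fn" -> "FN" -> "N"
  "kizcetb" -> "bteczik" -> "bte" -> "te" -> "TE" -> "E"

"D"; "N"; "E"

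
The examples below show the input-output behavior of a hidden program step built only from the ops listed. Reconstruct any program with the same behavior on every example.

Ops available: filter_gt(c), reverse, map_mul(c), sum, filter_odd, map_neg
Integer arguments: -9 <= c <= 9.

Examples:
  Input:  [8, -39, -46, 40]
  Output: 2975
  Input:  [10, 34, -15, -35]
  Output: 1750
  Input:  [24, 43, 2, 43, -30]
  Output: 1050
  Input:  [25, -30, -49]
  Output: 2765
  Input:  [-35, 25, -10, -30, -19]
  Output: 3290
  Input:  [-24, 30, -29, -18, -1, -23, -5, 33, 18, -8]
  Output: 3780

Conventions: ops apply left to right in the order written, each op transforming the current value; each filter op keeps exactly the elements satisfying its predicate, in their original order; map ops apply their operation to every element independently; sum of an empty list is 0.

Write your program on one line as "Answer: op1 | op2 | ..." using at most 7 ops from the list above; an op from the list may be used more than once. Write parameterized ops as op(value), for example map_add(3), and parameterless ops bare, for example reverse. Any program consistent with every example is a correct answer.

reverse | map_mul(-7) | map_mul(-5) | map_neg | filter_gt(-2) | sum

Check, running the answer program on each example:
  [8, -39, -46, 40] -> [40, -46, -39, 8] -> [-280, 322, 273, -56] -> [1400, -1610, -1365, 280] -> [-1400, 1610, 1365, -280] -> [1610, 1365] -> 2975
  [10, 34, -15, -35] -> [-35, -15, 34, 10] -> [245, 105, -238, -70] -> [-1225, -525, 1190, 350] -> [1225, 525, -1190, -350] -> [1225, 525] -> 1750
  [24, 43, 2, 43, -30] -> [-30, 43, 2, 43, 24] -> [210, -301, -14, -301, -168] -> [-1050, 1505, 70, 1505, 840] -> [1050, -1505, -70, -1505, -840] -> [1050] -> 1050
  [25, -30, -49] -> [-49, -30, 25] -> [343, 210, -175] -> [-1715, -1050, 875] -> [1715, 1050, -875] -> [1715, 1050] -> 2765
  [-35, 25, -10, -30, -19] -> [-19, -30, -10, 25, -35] -> [133, 210, 70, -175, 245] -> [-665, -1050, -350, 875, -1225] -> [665, 1050, 350, -875, 1225] -> [665, 1050, 350, 1225] -> 3290
  [-24, 30, -29, -18, -1, -23, -5, 33, 18, -8] -> [-8, 18, 33, -5, -23, -1, -18, -29, 30, -24] -> [56, -126, -231, 35, 161, 7, 126, 203, -210, 168] -> [-280, 630, 1155, -175, -805, -35, -630, -1015, 1050, -840] -> [280, -630, -1155, 175, 805, 35, 630, 1015, -1050, 840] -> [280, 175, 805, 35, 630, 1015, 840] -> 3780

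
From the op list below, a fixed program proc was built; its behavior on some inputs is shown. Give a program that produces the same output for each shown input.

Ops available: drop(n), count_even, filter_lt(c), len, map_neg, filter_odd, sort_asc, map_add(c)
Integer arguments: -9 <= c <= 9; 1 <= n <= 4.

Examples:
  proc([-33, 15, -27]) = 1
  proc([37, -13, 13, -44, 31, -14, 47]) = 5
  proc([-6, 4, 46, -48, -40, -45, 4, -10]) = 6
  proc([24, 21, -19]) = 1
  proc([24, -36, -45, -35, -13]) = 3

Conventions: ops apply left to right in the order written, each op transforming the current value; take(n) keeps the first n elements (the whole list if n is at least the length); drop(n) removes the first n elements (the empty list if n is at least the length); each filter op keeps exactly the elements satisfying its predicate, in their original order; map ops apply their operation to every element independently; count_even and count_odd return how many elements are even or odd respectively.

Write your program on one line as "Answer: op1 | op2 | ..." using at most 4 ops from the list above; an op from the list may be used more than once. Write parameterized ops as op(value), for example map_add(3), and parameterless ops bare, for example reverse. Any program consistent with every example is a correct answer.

drop(2) | map_neg | len

Check, running the answer program on each example:
  [-33, 15, -27] -> [-27] -> [27] -> 1
  [37, -13, 13, -44, 31, -14, 47] -> [13, -44, 31, -14, 47] -> [-13, 44, -31, 14, -47] -> 5
  [-6, 4, 46, -48, -40, -45, 4, -10] -> [46, -48, -40, -45, 4, -10] -> [-46, 48, 40, 45, -4, 10] -> 6
  [24, 21, -19] -> [-19] -> [19] -> 1
  [24, -36, -45, -35, -13] -> [-45, -35, -13] -> [45, 35, 13] -> 3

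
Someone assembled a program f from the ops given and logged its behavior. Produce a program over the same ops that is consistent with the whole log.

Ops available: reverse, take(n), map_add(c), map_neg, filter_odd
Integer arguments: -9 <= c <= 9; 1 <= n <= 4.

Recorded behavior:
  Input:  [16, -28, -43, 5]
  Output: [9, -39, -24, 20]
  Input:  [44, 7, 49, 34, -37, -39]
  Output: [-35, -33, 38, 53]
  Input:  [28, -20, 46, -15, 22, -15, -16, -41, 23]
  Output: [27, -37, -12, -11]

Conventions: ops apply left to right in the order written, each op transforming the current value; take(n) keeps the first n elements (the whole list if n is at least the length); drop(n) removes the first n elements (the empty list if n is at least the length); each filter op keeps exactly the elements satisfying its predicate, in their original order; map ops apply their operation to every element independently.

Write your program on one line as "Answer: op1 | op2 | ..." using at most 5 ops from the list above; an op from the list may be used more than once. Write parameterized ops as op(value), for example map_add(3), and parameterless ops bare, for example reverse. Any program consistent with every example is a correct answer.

map_add(9) | map_add(-2) | reverse | take(4) | map_add(-3)

Check, running the answer program on each example:
  [16, -28, -43, 5] -> [25, -19, -34, 14] -> [23, -21, -36, 12] -> [12, -36, -21, 23] -> [12, -36, -21, 23] -> [9, -39, -24, 20]
  [44, 7, 49, 34, -37, -39] -> [53, 16, 58, 43, -28, -30] -> [51, 14, 56, 41, -30, -32] -> [-32, -30, 41, 56, 14, 51] -> [-32, -30, 41, 56] -> [-35, -33, 38, 53]
  [28, -20, 46, -15, 22, -15, -16, -41, 23] -> [37, -11, 55, -6, 31, -6, -7, -32, 32] -> [35, -13, 53, -8, 29, -8, -9, -34, 30] -> [30, -34, -9, -8, 29, -8, 53, -13, 35] -> [30, -34, -9, -8] -> [27, -37, -12, -11]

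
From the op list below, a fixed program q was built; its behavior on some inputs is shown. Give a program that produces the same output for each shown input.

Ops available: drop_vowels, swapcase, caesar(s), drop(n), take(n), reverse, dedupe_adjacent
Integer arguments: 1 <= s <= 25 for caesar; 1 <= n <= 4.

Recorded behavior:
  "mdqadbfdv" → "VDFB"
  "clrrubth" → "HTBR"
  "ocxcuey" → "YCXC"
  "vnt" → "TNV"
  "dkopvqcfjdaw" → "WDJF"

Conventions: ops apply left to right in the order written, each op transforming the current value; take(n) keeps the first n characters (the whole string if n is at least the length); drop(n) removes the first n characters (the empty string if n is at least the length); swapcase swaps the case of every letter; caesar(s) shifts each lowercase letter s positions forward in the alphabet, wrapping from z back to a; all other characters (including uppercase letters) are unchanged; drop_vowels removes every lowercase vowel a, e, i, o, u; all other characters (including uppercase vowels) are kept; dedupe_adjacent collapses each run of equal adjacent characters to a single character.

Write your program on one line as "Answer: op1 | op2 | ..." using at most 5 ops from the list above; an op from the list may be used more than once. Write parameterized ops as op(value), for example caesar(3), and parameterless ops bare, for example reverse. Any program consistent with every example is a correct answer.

reverse | drop_vowels | swapcase | take(4)

Check, running the answer program on each example:
  "mdqadbfdv" -> "vdfbdaqdm" -> "vdfbdqdm" -> "VDFBDQDM" -> "VDFB"
  "clrrubth" -> "htburrlc" -> "htbrrlc" -> "HTBRRLC" -> "HTBR"
  "ocxcuey" -> "yeucxco" -> "ycxc" -> "YCXC" -> "YCXC"
  "vnt" -> "tnv" -> "tnv" -> "TNV" -> "TNV"
  "dkopvqcfjdaw" -> "wadjfcqvpokd" -> "wdjfcqvpkd" -> "WDJFCQVPKD" -> "WDJF"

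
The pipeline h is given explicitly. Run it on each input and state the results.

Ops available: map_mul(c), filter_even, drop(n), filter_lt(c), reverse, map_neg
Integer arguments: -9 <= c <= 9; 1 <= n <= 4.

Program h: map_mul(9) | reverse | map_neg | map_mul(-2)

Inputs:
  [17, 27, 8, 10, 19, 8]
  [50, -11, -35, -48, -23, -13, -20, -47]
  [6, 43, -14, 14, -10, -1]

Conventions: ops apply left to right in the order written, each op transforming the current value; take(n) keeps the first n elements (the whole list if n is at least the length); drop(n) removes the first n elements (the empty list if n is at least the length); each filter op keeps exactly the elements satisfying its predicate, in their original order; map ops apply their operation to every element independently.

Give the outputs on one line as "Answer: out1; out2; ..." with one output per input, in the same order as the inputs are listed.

[144, 342, 180, 144, 486, 306]; [-846, -360, -234, -414, -864, -630, -198, 900]; [-18, -180, 252, -252, 774, 108]

Execution, op by op:
  [17, 27, 8, 10, 19, 8] -> [153, 243, 72, 90, 171, 72] -> [72, 171, 90, 72, 243, 153] -> [-72, -171, -90, -72, -243, -153] -> [144, 342, 180, 144, 486, 306]
  [50, -11, -35, -48, -23, -13, -20, -47] -> [450, -99, -315, -432, -207, -117, -180, -423] -> [-423, -180, -117, -207, -432, -315, -99, 450] -> [423, 180, 117, 207, 432, 315, 99, -450] -> [-846, -360, -234, -414, -864, -630, -198, 900]
  [6, 43, -14, 14, -10, -1] -> [54, 387, -126, 126, -90, -9] -> [-9, -90, 126, -126, 387, 54] -> [9, 90, -126, 126, -387, -54] -> [-18, -180, 252, -252, 774, 108]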